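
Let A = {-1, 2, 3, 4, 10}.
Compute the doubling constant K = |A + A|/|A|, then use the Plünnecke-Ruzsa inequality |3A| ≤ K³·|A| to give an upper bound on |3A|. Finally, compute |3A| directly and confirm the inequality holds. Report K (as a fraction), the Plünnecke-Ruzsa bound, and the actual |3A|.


|A| = 5.
Step 1: Compute A + A by enumerating all 25 pairs.
A + A = {-2, 1, 2, 3, 4, 5, 6, 7, 8, 9, 12, 13, 14, 20}, so |A + A| = 14.
Step 2: Doubling constant K = |A + A|/|A| = 14/5 = 14/5 ≈ 2.8000.
Step 3: Plünnecke-Ruzsa gives |3A| ≤ K³·|A| = (2.8000)³ · 5 ≈ 109.7600.
Step 4: Compute 3A = A + A + A directly by enumerating all triples (a,b,c) ∈ A³; |3A| = 25.
Step 5: Check 25 ≤ 109.7600? Yes ✓.

K = 14/5, Plünnecke-Ruzsa bound K³|A| ≈ 109.7600, |3A| = 25, inequality holds.


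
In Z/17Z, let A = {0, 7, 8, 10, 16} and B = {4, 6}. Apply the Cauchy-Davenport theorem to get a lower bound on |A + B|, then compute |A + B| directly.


Cauchy-Davenport: |A + B| ≥ min(p, |A| + |B| - 1) for A, B nonempty in Z/pZ.
|A| = 5, |B| = 2, p = 17.
CD lower bound = min(17, 5 + 2 - 1) = min(17, 6) = 6.
Compute A + B mod 17 directly:
a = 0: 0+4=4, 0+6=6
a = 7: 7+4=11, 7+6=13
a = 8: 8+4=12, 8+6=14
a = 10: 10+4=14, 10+6=16
a = 16: 16+4=3, 16+6=5
A + B = {3, 4, 5, 6, 11, 12, 13, 14, 16}, so |A + B| = 9.
Verify: 9 ≥ 6? Yes ✓.

CD lower bound = 6, actual |A + B| = 9.


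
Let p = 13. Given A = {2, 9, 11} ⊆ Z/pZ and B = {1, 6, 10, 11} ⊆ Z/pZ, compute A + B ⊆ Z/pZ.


Work in Z/13Z: reduce every sum a + b modulo 13.
Enumerate all 12 pairs:
a = 2: 2+1=3, 2+6=8, 2+10=12, 2+11=0
a = 9: 9+1=10, 9+6=2, 9+10=6, 9+11=7
a = 11: 11+1=12, 11+6=4, 11+10=8, 11+11=9
Distinct residues collected: {0, 2, 3, 4, 6, 7, 8, 9, 10, 12}
|A + B| = 10 (out of 13 total residues).

A + B = {0, 2, 3, 4, 6, 7, 8, 9, 10, 12}


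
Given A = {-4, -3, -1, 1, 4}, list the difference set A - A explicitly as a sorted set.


A - A = {a - a' : a, a' ∈ A}.
Compute a - a' for each ordered pair (a, a'):
a = -4: -4--4=0, -4--3=-1, -4--1=-3, -4-1=-5, -4-4=-8
a = -3: -3--4=1, -3--3=0, -3--1=-2, -3-1=-4, -3-4=-7
a = -1: -1--4=3, -1--3=2, -1--1=0, -1-1=-2, -1-4=-5
a = 1: 1--4=5, 1--3=4, 1--1=2, 1-1=0, 1-4=-3
a = 4: 4--4=8, 4--3=7, 4--1=5, 4-1=3, 4-4=0
Collecting distinct values (and noting 0 appears from a-a):
A - A = {-8, -7, -5, -4, -3, -2, -1, 0, 1, 2, 3, 4, 5, 7, 8}
|A - A| = 15

A - A = {-8, -7, -5, -4, -3, -2, -1, 0, 1, 2, 3, 4, 5, 7, 8}


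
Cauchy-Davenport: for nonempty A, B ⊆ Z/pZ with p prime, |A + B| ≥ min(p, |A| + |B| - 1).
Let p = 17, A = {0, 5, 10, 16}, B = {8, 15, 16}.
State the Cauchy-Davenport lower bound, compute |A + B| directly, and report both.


Cauchy-Davenport: |A + B| ≥ min(p, |A| + |B| - 1) for A, B nonempty in Z/pZ.
|A| = 4, |B| = 3, p = 17.
CD lower bound = min(17, 4 + 3 - 1) = min(17, 6) = 6.
Compute A + B mod 17 directly:
a = 0: 0+8=8, 0+15=15, 0+16=16
a = 5: 5+8=13, 5+15=3, 5+16=4
a = 10: 10+8=1, 10+15=8, 10+16=9
a = 16: 16+8=7, 16+15=14, 16+16=15
A + B = {1, 3, 4, 7, 8, 9, 13, 14, 15, 16}, so |A + B| = 10.
Verify: 10 ≥ 6? Yes ✓.

CD lower bound = 6, actual |A + B| = 10.


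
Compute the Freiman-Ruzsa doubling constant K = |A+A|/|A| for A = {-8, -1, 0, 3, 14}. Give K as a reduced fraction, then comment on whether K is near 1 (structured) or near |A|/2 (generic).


|A| = 5.
Compute A + A by enumerating all 25 pairs.
A + A = {-16, -9, -8, -5, -2, -1, 0, 2, 3, 6, 13, 14, 17, 28}, so |A + A| = 14.
K = |A + A| / |A| = 14/5 (already in lowest terms) ≈ 2.8000.
Reference: AP of size 5 gives K = 9/5 ≈ 1.8000; a fully generic set of size 5 gives K ≈ 3.0000.

|A| = 5, |A + A| = 14, K = 14/5.


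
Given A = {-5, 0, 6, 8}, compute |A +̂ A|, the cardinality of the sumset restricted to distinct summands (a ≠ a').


Restricted sumset: A +̂ A = {a + a' : a ∈ A, a' ∈ A, a ≠ a'}.
Equivalently, take A + A and drop any sum 2a that is achievable ONLY as a + a for a ∈ A (i.e. sums representable only with equal summands).
Enumerate pairs (a, a') with a < a' (symmetric, so each unordered pair gives one sum; this covers all a ≠ a'):
  -5 + 0 = -5
  -5 + 6 = 1
  -5 + 8 = 3
  0 + 6 = 6
  0 + 8 = 8
  6 + 8 = 14
Collected distinct sums: {-5, 1, 3, 6, 8, 14}
|A +̂ A| = 6
(Reference bound: |A +̂ A| ≥ 2|A| - 3 for |A| ≥ 2, with |A| = 4 giving ≥ 5.)

|A +̂ A| = 6


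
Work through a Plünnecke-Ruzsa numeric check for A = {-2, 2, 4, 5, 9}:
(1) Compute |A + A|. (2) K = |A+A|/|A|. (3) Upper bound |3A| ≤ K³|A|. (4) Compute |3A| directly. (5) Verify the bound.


|A| = 5.
Step 1: Compute A + A by enumerating all 25 pairs.
A + A = {-4, 0, 2, 3, 4, 6, 7, 8, 9, 10, 11, 13, 14, 18}, so |A + A| = 14.
Step 2: Doubling constant K = |A + A|/|A| = 14/5 = 14/5 ≈ 2.8000.
Step 3: Plünnecke-Ruzsa gives |3A| ≤ K³·|A| = (2.8000)³ · 5 ≈ 109.7600.
Step 4: Compute 3A = A + A + A directly by enumerating all triples (a,b,c) ∈ A³; |3A| = 25.
Step 5: Check 25 ≤ 109.7600? Yes ✓.

K = 14/5, Plünnecke-Ruzsa bound K³|A| ≈ 109.7600, |3A| = 25, inequality holds.


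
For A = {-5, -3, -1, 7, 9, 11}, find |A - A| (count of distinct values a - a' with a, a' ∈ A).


A - A = {a - a' : a, a' ∈ A}; |A| = 6.
Bounds: 2|A|-1 ≤ |A - A| ≤ |A|² - |A| + 1, i.e. 11 ≤ |A - A| ≤ 31.
Note: 0 ∈ A - A always (from a - a). The set is symmetric: if d ∈ A - A then -d ∈ A - A.
Enumerate nonzero differences d = a - a' with a > a' (then include -d):
Positive differences: {2, 4, 8, 10, 12, 14, 16}
Full difference set: {0} ∪ (positive diffs) ∪ (negative diffs).
|A - A| = 1 + 2·7 = 15 (matches direct enumeration: 15).

|A - A| = 15


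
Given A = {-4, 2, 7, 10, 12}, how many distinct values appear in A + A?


A + A = {a + a' : a, a' ∈ A}; |A| = 5.
General bounds: 2|A| - 1 ≤ |A + A| ≤ |A|(|A|+1)/2, i.e. 9 ≤ |A + A| ≤ 15.
Lower bound 2|A|-1 is attained iff A is an arithmetic progression.
Enumerate sums a + a' for a ≤ a' (symmetric, so this suffices):
a = -4: -4+-4=-8, -4+2=-2, -4+7=3, -4+10=6, -4+12=8
a = 2: 2+2=4, 2+7=9, 2+10=12, 2+12=14
a = 7: 7+7=14, 7+10=17, 7+12=19
a = 10: 10+10=20, 10+12=22
a = 12: 12+12=24
Distinct sums: {-8, -2, 3, 4, 6, 8, 9, 12, 14, 17, 19, 20, 22, 24}
|A + A| = 14

|A + A| = 14


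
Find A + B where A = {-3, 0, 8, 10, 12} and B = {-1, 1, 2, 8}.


A + B = {a + b : a ∈ A, b ∈ B}.
Enumerate all |A|·|B| = 5·4 = 20 pairs (a, b) and collect distinct sums.
a = -3: -3+-1=-4, -3+1=-2, -3+2=-1, -3+8=5
a = 0: 0+-1=-1, 0+1=1, 0+2=2, 0+8=8
a = 8: 8+-1=7, 8+1=9, 8+2=10, 8+8=16
a = 10: 10+-1=9, 10+1=11, 10+2=12, 10+8=18
a = 12: 12+-1=11, 12+1=13, 12+2=14, 12+8=20
Collecting distinct sums: A + B = {-4, -2, -1, 1, 2, 5, 7, 8, 9, 10, 11, 12, 13, 14, 16, 18, 20}
|A + B| = 17

A + B = {-4, -2, -1, 1, 2, 5, 7, 8, 9, 10, 11, 12, 13, 14, 16, 18, 20}


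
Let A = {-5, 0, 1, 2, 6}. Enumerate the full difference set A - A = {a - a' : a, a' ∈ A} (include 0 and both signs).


A - A = {a - a' : a, a' ∈ A}.
Compute a - a' for each ordered pair (a, a'):
a = -5: -5--5=0, -5-0=-5, -5-1=-6, -5-2=-7, -5-6=-11
a = 0: 0--5=5, 0-0=0, 0-1=-1, 0-2=-2, 0-6=-6
a = 1: 1--5=6, 1-0=1, 1-1=0, 1-2=-1, 1-6=-5
a = 2: 2--5=7, 2-0=2, 2-1=1, 2-2=0, 2-6=-4
a = 6: 6--5=11, 6-0=6, 6-1=5, 6-2=4, 6-6=0
Collecting distinct values (and noting 0 appears from a-a):
A - A = {-11, -7, -6, -5, -4, -2, -1, 0, 1, 2, 4, 5, 6, 7, 11}
|A - A| = 15

A - A = {-11, -7, -6, -5, -4, -2, -1, 0, 1, 2, 4, 5, 6, 7, 11}


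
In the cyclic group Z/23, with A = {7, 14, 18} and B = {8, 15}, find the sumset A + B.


Work in Z/23Z: reduce every sum a + b modulo 23.
Enumerate all 6 pairs:
a = 7: 7+8=15, 7+15=22
a = 14: 14+8=22, 14+15=6
a = 18: 18+8=3, 18+15=10
Distinct residues collected: {3, 6, 10, 15, 22}
|A + B| = 5 (out of 23 total residues).

A + B = {3, 6, 10, 15, 22}


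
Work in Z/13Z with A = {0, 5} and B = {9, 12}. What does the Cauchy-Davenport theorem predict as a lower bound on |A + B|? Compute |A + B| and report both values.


Cauchy-Davenport: |A + B| ≥ min(p, |A| + |B| - 1) for A, B nonempty in Z/pZ.
|A| = 2, |B| = 2, p = 13.
CD lower bound = min(13, 2 + 2 - 1) = min(13, 3) = 3.
Compute A + B mod 13 directly:
a = 0: 0+9=9, 0+12=12
a = 5: 5+9=1, 5+12=4
A + B = {1, 4, 9, 12}, so |A + B| = 4.
Verify: 4 ≥ 3? Yes ✓.

CD lower bound = 3, actual |A + B| = 4.


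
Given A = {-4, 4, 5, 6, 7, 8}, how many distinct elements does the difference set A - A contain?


A - A = {a - a' : a, a' ∈ A}; |A| = 6.
Bounds: 2|A|-1 ≤ |A - A| ≤ |A|² - |A| + 1, i.e. 11 ≤ |A - A| ≤ 31.
Note: 0 ∈ A - A always (from a - a). The set is symmetric: if d ∈ A - A then -d ∈ A - A.
Enumerate nonzero differences d = a - a' with a > a' (then include -d):
Positive differences: {1, 2, 3, 4, 8, 9, 10, 11, 12}
Full difference set: {0} ∪ (positive diffs) ∪ (negative diffs).
|A - A| = 1 + 2·9 = 19 (matches direct enumeration: 19).

|A - A| = 19


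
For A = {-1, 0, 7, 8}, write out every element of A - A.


A - A = {a - a' : a, a' ∈ A}.
Compute a - a' for each ordered pair (a, a'):
a = -1: -1--1=0, -1-0=-1, -1-7=-8, -1-8=-9
a = 0: 0--1=1, 0-0=0, 0-7=-7, 0-8=-8
a = 7: 7--1=8, 7-0=7, 7-7=0, 7-8=-1
a = 8: 8--1=9, 8-0=8, 8-7=1, 8-8=0
Collecting distinct values (and noting 0 appears from a-a):
A - A = {-9, -8, -7, -1, 0, 1, 7, 8, 9}
|A - A| = 9

A - A = {-9, -8, -7, -1, 0, 1, 7, 8, 9}


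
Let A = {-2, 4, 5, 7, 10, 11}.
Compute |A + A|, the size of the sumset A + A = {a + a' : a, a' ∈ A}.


A + A = {a + a' : a, a' ∈ A}; |A| = 6.
General bounds: 2|A| - 1 ≤ |A + A| ≤ |A|(|A|+1)/2, i.e. 11 ≤ |A + A| ≤ 21.
Lower bound 2|A|-1 is attained iff A is an arithmetic progression.
Enumerate sums a + a' for a ≤ a' (symmetric, so this suffices):
a = -2: -2+-2=-4, -2+4=2, -2+5=3, -2+7=5, -2+10=8, -2+11=9
a = 4: 4+4=8, 4+5=9, 4+7=11, 4+10=14, 4+11=15
a = 5: 5+5=10, 5+7=12, 5+10=15, 5+11=16
a = 7: 7+7=14, 7+10=17, 7+11=18
a = 10: 10+10=20, 10+11=21
a = 11: 11+11=22
Distinct sums: {-4, 2, 3, 5, 8, 9, 10, 11, 12, 14, 15, 16, 17, 18, 20, 21, 22}
|A + A| = 17

|A + A| = 17


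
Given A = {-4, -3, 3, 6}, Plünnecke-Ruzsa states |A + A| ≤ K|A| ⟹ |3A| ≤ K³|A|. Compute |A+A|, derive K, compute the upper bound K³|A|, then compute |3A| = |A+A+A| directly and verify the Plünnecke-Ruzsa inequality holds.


|A| = 4.
Step 1: Compute A + A by enumerating all 16 pairs.
A + A = {-8, -7, -6, -1, 0, 2, 3, 6, 9, 12}, so |A + A| = 10.
Step 2: Doubling constant K = |A + A|/|A| = 10/4 = 10/4 ≈ 2.5000.
Step 3: Plünnecke-Ruzsa gives |3A| ≤ K³·|A| = (2.5000)³ · 4 ≈ 62.5000.
Step 4: Compute 3A = A + A + A directly by enumerating all triples (a,b,c) ∈ A³; |3A| = 19.
Step 5: Check 19 ≤ 62.5000? Yes ✓.

K = 10/4, Plünnecke-Ruzsa bound K³|A| ≈ 62.5000, |3A| = 19, inequality holds.


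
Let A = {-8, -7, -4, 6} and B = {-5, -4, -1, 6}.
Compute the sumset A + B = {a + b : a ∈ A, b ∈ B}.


A + B = {a + b : a ∈ A, b ∈ B}.
Enumerate all |A|·|B| = 4·4 = 16 pairs (a, b) and collect distinct sums.
a = -8: -8+-5=-13, -8+-4=-12, -8+-1=-9, -8+6=-2
a = -7: -7+-5=-12, -7+-4=-11, -7+-1=-8, -7+6=-1
a = -4: -4+-5=-9, -4+-4=-8, -4+-1=-5, -4+6=2
a = 6: 6+-5=1, 6+-4=2, 6+-1=5, 6+6=12
Collecting distinct sums: A + B = {-13, -12, -11, -9, -8, -5, -2, -1, 1, 2, 5, 12}
|A + B| = 12

A + B = {-13, -12, -11, -9, -8, -5, -2, -1, 1, 2, 5, 12}


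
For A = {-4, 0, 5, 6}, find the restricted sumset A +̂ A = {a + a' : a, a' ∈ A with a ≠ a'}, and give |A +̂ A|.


Restricted sumset: A +̂ A = {a + a' : a ∈ A, a' ∈ A, a ≠ a'}.
Equivalently, take A + A and drop any sum 2a that is achievable ONLY as a + a for a ∈ A (i.e. sums representable only with equal summands).
Enumerate pairs (a, a') with a < a' (symmetric, so each unordered pair gives one sum; this covers all a ≠ a'):
  -4 + 0 = -4
  -4 + 5 = 1
  -4 + 6 = 2
  0 + 5 = 5
  0 + 6 = 6
  5 + 6 = 11
Collected distinct sums: {-4, 1, 2, 5, 6, 11}
|A +̂ A| = 6
(Reference bound: |A +̂ A| ≥ 2|A| - 3 for |A| ≥ 2, with |A| = 4 giving ≥ 5.)

|A +̂ A| = 6


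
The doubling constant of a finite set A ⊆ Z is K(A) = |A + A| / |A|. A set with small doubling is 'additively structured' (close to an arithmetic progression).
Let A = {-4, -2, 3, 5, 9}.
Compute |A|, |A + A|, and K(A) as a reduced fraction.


|A| = 5.
Compute A + A by enumerating all 25 pairs.
A + A = {-8, -6, -4, -1, 1, 3, 5, 6, 7, 8, 10, 12, 14, 18}, so |A + A| = 14.
K = |A + A| / |A| = 14/5 (already in lowest terms) ≈ 2.8000.
Reference: AP of size 5 gives K = 9/5 ≈ 1.8000; a fully generic set of size 5 gives K ≈ 3.0000.

|A| = 5, |A + A| = 14, K = 14/5.


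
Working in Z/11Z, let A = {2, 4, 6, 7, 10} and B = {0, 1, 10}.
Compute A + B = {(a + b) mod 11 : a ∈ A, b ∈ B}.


Work in Z/11Z: reduce every sum a + b modulo 11.
Enumerate all 15 pairs:
a = 2: 2+0=2, 2+1=3, 2+10=1
a = 4: 4+0=4, 4+1=5, 4+10=3
a = 6: 6+0=6, 6+1=7, 6+10=5
a = 7: 7+0=7, 7+1=8, 7+10=6
a = 10: 10+0=10, 10+1=0, 10+10=9
Distinct residues collected: {0, 1, 2, 3, 4, 5, 6, 7, 8, 9, 10}
|A + B| = 11 (out of 11 total residues).

A + B = {0, 1, 2, 3, 4, 5, 6, 7, 8, 9, 10}


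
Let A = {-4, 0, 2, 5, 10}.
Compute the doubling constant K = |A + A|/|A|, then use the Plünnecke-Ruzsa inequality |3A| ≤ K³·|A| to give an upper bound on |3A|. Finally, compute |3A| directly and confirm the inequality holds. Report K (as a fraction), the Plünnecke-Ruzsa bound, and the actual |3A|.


|A| = 5.
Step 1: Compute A + A by enumerating all 25 pairs.
A + A = {-8, -4, -2, 0, 1, 2, 4, 5, 6, 7, 10, 12, 15, 20}, so |A + A| = 14.
Step 2: Doubling constant K = |A + A|/|A| = 14/5 = 14/5 ≈ 2.8000.
Step 3: Plünnecke-Ruzsa gives |3A| ≤ K³·|A| = (2.8000)³ · 5 ≈ 109.7600.
Step 4: Compute 3A = A + A + A directly by enumerating all triples (a,b,c) ∈ A³; |3A| = 27.
Step 5: Check 27 ≤ 109.7600? Yes ✓.

K = 14/5, Plünnecke-Ruzsa bound K³|A| ≈ 109.7600, |3A| = 27, inequality holds.


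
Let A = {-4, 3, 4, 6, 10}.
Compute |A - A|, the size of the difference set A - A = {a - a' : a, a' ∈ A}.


A - A = {a - a' : a, a' ∈ A}; |A| = 5.
Bounds: 2|A|-1 ≤ |A - A| ≤ |A|² - |A| + 1, i.e. 9 ≤ |A - A| ≤ 21.
Note: 0 ∈ A - A always (from a - a). The set is symmetric: if d ∈ A - A then -d ∈ A - A.
Enumerate nonzero differences d = a - a' with a > a' (then include -d):
Positive differences: {1, 2, 3, 4, 6, 7, 8, 10, 14}
Full difference set: {0} ∪ (positive diffs) ∪ (negative diffs).
|A - A| = 1 + 2·9 = 19 (matches direct enumeration: 19).

|A - A| = 19


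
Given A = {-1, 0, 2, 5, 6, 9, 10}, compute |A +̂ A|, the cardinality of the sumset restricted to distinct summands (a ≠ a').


Restricted sumset: A +̂ A = {a + a' : a ∈ A, a' ∈ A, a ≠ a'}.
Equivalently, take A + A and drop any sum 2a that is achievable ONLY as a + a for a ∈ A (i.e. sums representable only with equal summands).
Enumerate pairs (a, a') with a < a' (symmetric, so each unordered pair gives one sum; this covers all a ≠ a'):
  -1 + 0 = -1
  -1 + 2 = 1
  -1 + 5 = 4
  -1 + 6 = 5
  -1 + 9 = 8
  -1 + 10 = 9
  0 + 2 = 2
  0 + 5 = 5
  0 + 6 = 6
  0 + 9 = 9
  0 + 10 = 10
  2 + 5 = 7
  2 + 6 = 8
  2 + 9 = 11
  2 + 10 = 12
  5 + 6 = 11
  5 + 9 = 14
  5 + 10 = 15
  6 + 9 = 15
  6 + 10 = 16
  9 + 10 = 19
Collected distinct sums: {-1, 1, 2, 4, 5, 6, 7, 8, 9, 10, 11, 12, 14, 15, 16, 19}
|A +̂ A| = 16
(Reference bound: |A +̂ A| ≥ 2|A| - 3 for |A| ≥ 2, with |A| = 7 giving ≥ 11.)

|A +̂ A| = 16


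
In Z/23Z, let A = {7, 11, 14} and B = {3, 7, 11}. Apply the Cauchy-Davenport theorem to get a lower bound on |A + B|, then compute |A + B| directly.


Cauchy-Davenport: |A + B| ≥ min(p, |A| + |B| - 1) for A, B nonempty in Z/pZ.
|A| = 3, |B| = 3, p = 23.
CD lower bound = min(23, 3 + 3 - 1) = min(23, 5) = 5.
Compute A + B mod 23 directly:
a = 7: 7+3=10, 7+7=14, 7+11=18
a = 11: 11+3=14, 11+7=18, 11+11=22
a = 14: 14+3=17, 14+7=21, 14+11=2
A + B = {2, 10, 14, 17, 18, 21, 22}, so |A + B| = 7.
Verify: 7 ≥ 5? Yes ✓.

CD lower bound = 5, actual |A + B| = 7.


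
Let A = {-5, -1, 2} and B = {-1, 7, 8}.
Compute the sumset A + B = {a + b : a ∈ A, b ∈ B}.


A + B = {a + b : a ∈ A, b ∈ B}.
Enumerate all |A|·|B| = 3·3 = 9 pairs (a, b) and collect distinct sums.
a = -5: -5+-1=-6, -5+7=2, -5+8=3
a = -1: -1+-1=-2, -1+7=6, -1+8=7
a = 2: 2+-1=1, 2+7=9, 2+8=10
Collecting distinct sums: A + B = {-6, -2, 1, 2, 3, 6, 7, 9, 10}
|A + B| = 9

A + B = {-6, -2, 1, 2, 3, 6, 7, 9, 10}


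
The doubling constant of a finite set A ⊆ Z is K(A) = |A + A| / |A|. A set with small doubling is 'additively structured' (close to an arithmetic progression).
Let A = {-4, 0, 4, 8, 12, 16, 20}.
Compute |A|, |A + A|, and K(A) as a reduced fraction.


|A| = 7.
Compute A + A by enumerating all 49 pairs.
A + A = {-8, -4, 0, 4, 8, 12, 16, 20, 24, 28, 32, 36, 40}, so |A + A| = 13.
K = |A + A| / |A| = 13/7 (already in lowest terms) ≈ 1.8571.
Reference: AP of size 7 gives K = 13/7 ≈ 1.8571; a fully generic set of size 7 gives K ≈ 4.0000.

|A| = 7, |A + A| = 13, K = 13/7.


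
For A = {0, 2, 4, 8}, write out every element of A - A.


A - A = {a - a' : a, a' ∈ A}.
Compute a - a' for each ordered pair (a, a'):
a = 0: 0-0=0, 0-2=-2, 0-4=-4, 0-8=-8
a = 2: 2-0=2, 2-2=0, 2-4=-2, 2-8=-6
a = 4: 4-0=4, 4-2=2, 4-4=0, 4-8=-4
a = 8: 8-0=8, 8-2=6, 8-4=4, 8-8=0
Collecting distinct values (and noting 0 appears from a-a):
A - A = {-8, -6, -4, -2, 0, 2, 4, 6, 8}
|A - A| = 9

A - A = {-8, -6, -4, -2, 0, 2, 4, 6, 8}


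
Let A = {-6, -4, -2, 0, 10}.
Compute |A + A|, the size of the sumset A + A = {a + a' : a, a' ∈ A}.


A + A = {a + a' : a, a' ∈ A}; |A| = 5.
General bounds: 2|A| - 1 ≤ |A + A| ≤ |A|(|A|+1)/2, i.e. 9 ≤ |A + A| ≤ 15.
Lower bound 2|A|-1 is attained iff A is an arithmetic progression.
Enumerate sums a + a' for a ≤ a' (symmetric, so this suffices):
a = -6: -6+-6=-12, -6+-4=-10, -6+-2=-8, -6+0=-6, -6+10=4
a = -4: -4+-4=-8, -4+-2=-6, -4+0=-4, -4+10=6
a = -2: -2+-2=-4, -2+0=-2, -2+10=8
a = 0: 0+0=0, 0+10=10
a = 10: 10+10=20
Distinct sums: {-12, -10, -8, -6, -4, -2, 0, 4, 6, 8, 10, 20}
|A + A| = 12

|A + A| = 12


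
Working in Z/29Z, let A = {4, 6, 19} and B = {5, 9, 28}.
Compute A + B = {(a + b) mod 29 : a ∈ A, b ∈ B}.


Work in Z/29Z: reduce every sum a + b modulo 29.
Enumerate all 9 pairs:
a = 4: 4+5=9, 4+9=13, 4+28=3
a = 6: 6+5=11, 6+9=15, 6+28=5
a = 19: 19+5=24, 19+9=28, 19+28=18
Distinct residues collected: {3, 5, 9, 11, 13, 15, 18, 24, 28}
|A + B| = 9 (out of 29 total residues).

A + B = {3, 5, 9, 11, 13, 15, 18, 24, 28}


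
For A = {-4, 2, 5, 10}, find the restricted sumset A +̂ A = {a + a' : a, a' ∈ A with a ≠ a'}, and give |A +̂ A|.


Restricted sumset: A +̂ A = {a + a' : a ∈ A, a' ∈ A, a ≠ a'}.
Equivalently, take A + A and drop any sum 2a that is achievable ONLY as a + a for a ∈ A (i.e. sums representable only with equal summands).
Enumerate pairs (a, a') with a < a' (symmetric, so each unordered pair gives one sum; this covers all a ≠ a'):
  -4 + 2 = -2
  -4 + 5 = 1
  -4 + 10 = 6
  2 + 5 = 7
  2 + 10 = 12
  5 + 10 = 15
Collected distinct sums: {-2, 1, 6, 7, 12, 15}
|A +̂ A| = 6
(Reference bound: |A +̂ A| ≥ 2|A| - 3 for |A| ≥ 2, with |A| = 4 giving ≥ 5.)

|A +̂ A| = 6


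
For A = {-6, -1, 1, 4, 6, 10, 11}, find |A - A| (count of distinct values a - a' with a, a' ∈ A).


A - A = {a - a' : a, a' ∈ A}; |A| = 7.
Bounds: 2|A|-1 ≤ |A - A| ≤ |A|² - |A| + 1, i.e. 13 ≤ |A - A| ≤ 43.
Note: 0 ∈ A - A always (from a - a). The set is symmetric: if d ∈ A - A then -d ∈ A - A.
Enumerate nonzero differences d = a - a' with a > a' (then include -d):
Positive differences: {1, 2, 3, 4, 5, 6, 7, 9, 10, 11, 12, 16, 17}
Full difference set: {0} ∪ (positive diffs) ∪ (negative diffs).
|A - A| = 1 + 2·13 = 27 (matches direct enumeration: 27).

|A - A| = 27


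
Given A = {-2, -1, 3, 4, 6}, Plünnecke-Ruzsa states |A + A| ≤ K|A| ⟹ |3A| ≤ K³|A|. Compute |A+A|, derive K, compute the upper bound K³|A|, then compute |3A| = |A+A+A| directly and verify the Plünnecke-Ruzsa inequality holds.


|A| = 5.
Step 1: Compute A + A by enumerating all 25 pairs.
A + A = {-4, -3, -2, 1, 2, 3, 4, 5, 6, 7, 8, 9, 10, 12}, so |A + A| = 14.
Step 2: Doubling constant K = |A + A|/|A| = 14/5 = 14/5 ≈ 2.8000.
Step 3: Plünnecke-Ruzsa gives |3A| ≤ K³·|A| = (2.8000)³ · 5 ≈ 109.7600.
Step 4: Compute 3A = A + A + A directly by enumerating all triples (a,b,c) ∈ A³; |3A| = 23.
Step 5: Check 23 ≤ 109.7600? Yes ✓.

K = 14/5, Plünnecke-Ruzsa bound K³|A| ≈ 109.7600, |3A| = 23, inequality holds.


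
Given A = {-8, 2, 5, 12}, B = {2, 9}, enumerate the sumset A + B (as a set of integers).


A + B = {a + b : a ∈ A, b ∈ B}.
Enumerate all |A|·|B| = 4·2 = 8 pairs (a, b) and collect distinct sums.
a = -8: -8+2=-6, -8+9=1
a = 2: 2+2=4, 2+9=11
a = 5: 5+2=7, 5+9=14
a = 12: 12+2=14, 12+9=21
Collecting distinct sums: A + B = {-6, 1, 4, 7, 11, 14, 21}
|A + B| = 7

A + B = {-6, 1, 4, 7, 11, 14, 21}


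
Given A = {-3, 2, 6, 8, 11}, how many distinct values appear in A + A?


A + A = {a + a' : a, a' ∈ A}; |A| = 5.
General bounds: 2|A| - 1 ≤ |A + A| ≤ |A|(|A|+1)/2, i.e. 9 ≤ |A + A| ≤ 15.
Lower bound 2|A|-1 is attained iff A is an arithmetic progression.
Enumerate sums a + a' for a ≤ a' (symmetric, so this suffices):
a = -3: -3+-3=-6, -3+2=-1, -3+6=3, -3+8=5, -3+11=8
a = 2: 2+2=4, 2+6=8, 2+8=10, 2+11=13
a = 6: 6+6=12, 6+8=14, 6+11=17
a = 8: 8+8=16, 8+11=19
a = 11: 11+11=22
Distinct sums: {-6, -1, 3, 4, 5, 8, 10, 12, 13, 14, 16, 17, 19, 22}
|A + A| = 14

|A + A| = 14


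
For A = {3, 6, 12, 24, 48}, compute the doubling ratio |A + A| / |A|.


|A| = 5.
Compute A + A by enumerating all 25 pairs.
A + A = {6, 9, 12, 15, 18, 24, 27, 30, 36, 48, 51, 54, 60, 72, 96}, so |A + A| = 15.
K = |A + A| / |A| = 15/5 = 3/1 ≈ 3.0000.
Reference: AP of size 5 gives K = 9/5 ≈ 1.8000; a fully generic set of size 5 gives K ≈ 3.0000.

|A| = 5, |A + A| = 15, K = 15/5 = 3/1.


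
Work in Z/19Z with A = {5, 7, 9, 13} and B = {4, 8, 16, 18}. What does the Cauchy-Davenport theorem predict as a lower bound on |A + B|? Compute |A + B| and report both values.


Cauchy-Davenport: |A + B| ≥ min(p, |A| + |B| - 1) for A, B nonempty in Z/pZ.
|A| = 4, |B| = 4, p = 19.
CD lower bound = min(19, 4 + 4 - 1) = min(19, 7) = 7.
Compute A + B mod 19 directly:
a = 5: 5+4=9, 5+8=13, 5+16=2, 5+18=4
a = 7: 7+4=11, 7+8=15, 7+16=4, 7+18=6
a = 9: 9+4=13, 9+8=17, 9+16=6, 9+18=8
a = 13: 13+4=17, 13+8=2, 13+16=10, 13+18=12
A + B = {2, 4, 6, 8, 9, 10, 11, 12, 13, 15, 17}, so |A + B| = 11.
Verify: 11 ≥ 7? Yes ✓.

CD lower bound = 7, actual |A + B| = 11.


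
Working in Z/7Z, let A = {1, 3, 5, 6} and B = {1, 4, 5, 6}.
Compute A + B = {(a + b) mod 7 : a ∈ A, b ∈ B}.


Work in Z/7Z: reduce every sum a + b modulo 7.
Enumerate all 16 pairs:
a = 1: 1+1=2, 1+4=5, 1+5=6, 1+6=0
a = 3: 3+1=4, 3+4=0, 3+5=1, 3+6=2
a = 5: 5+1=6, 5+4=2, 5+5=3, 5+6=4
a = 6: 6+1=0, 6+4=3, 6+5=4, 6+6=5
Distinct residues collected: {0, 1, 2, 3, 4, 5, 6}
|A + B| = 7 (out of 7 total residues).

A + B = {0, 1, 2, 3, 4, 5, 6}


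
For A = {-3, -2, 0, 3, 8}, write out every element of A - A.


A - A = {a - a' : a, a' ∈ A}.
Compute a - a' for each ordered pair (a, a'):
a = -3: -3--3=0, -3--2=-1, -3-0=-3, -3-3=-6, -3-8=-11
a = -2: -2--3=1, -2--2=0, -2-0=-2, -2-3=-5, -2-8=-10
a = 0: 0--3=3, 0--2=2, 0-0=0, 0-3=-3, 0-8=-8
a = 3: 3--3=6, 3--2=5, 3-0=3, 3-3=0, 3-8=-5
a = 8: 8--3=11, 8--2=10, 8-0=8, 8-3=5, 8-8=0
Collecting distinct values (and noting 0 appears from a-a):
A - A = {-11, -10, -8, -6, -5, -3, -2, -1, 0, 1, 2, 3, 5, 6, 8, 10, 11}
|A - A| = 17

A - A = {-11, -10, -8, -6, -5, -3, -2, -1, 0, 1, 2, 3, 5, 6, 8, 10, 11}


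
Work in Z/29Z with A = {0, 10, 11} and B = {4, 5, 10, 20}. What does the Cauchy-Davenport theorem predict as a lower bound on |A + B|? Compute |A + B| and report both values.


Cauchy-Davenport: |A + B| ≥ min(p, |A| + |B| - 1) for A, B nonempty in Z/pZ.
|A| = 3, |B| = 4, p = 29.
CD lower bound = min(29, 3 + 4 - 1) = min(29, 6) = 6.
Compute A + B mod 29 directly:
a = 0: 0+4=4, 0+5=5, 0+10=10, 0+20=20
a = 10: 10+4=14, 10+5=15, 10+10=20, 10+20=1
a = 11: 11+4=15, 11+5=16, 11+10=21, 11+20=2
A + B = {1, 2, 4, 5, 10, 14, 15, 16, 20, 21}, so |A + B| = 10.
Verify: 10 ≥ 6? Yes ✓.

CD lower bound = 6, actual |A + B| = 10.


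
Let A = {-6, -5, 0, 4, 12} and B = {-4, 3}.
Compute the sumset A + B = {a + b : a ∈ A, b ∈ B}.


A + B = {a + b : a ∈ A, b ∈ B}.
Enumerate all |A|·|B| = 5·2 = 10 pairs (a, b) and collect distinct sums.
a = -6: -6+-4=-10, -6+3=-3
a = -5: -5+-4=-9, -5+3=-2
a = 0: 0+-4=-4, 0+3=3
a = 4: 4+-4=0, 4+3=7
a = 12: 12+-4=8, 12+3=15
Collecting distinct sums: A + B = {-10, -9, -4, -3, -2, 0, 3, 7, 8, 15}
|A + B| = 10

A + B = {-10, -9, -4, -3, -2, 0, 3, 7, 8, 15}


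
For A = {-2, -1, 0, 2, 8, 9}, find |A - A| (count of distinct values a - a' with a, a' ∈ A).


A - A = {a - a' : a, a' ∈ A}; |A| = 6.
Bounds: 2|A|-1 ≤ |A - A| ≤ |A|² - |A| + 1, i.e. 11 ≤ |A - A| ≤ 31.
Note: 0 ∈ A - A always (from a - a). The set is symmetric: if d ∈ A - A then -d ∈ A - A.
Enumerate nonzero differences d = a - a' with a > a' (then include -d):
Positive differences: {1, 2, 3, 4, 6, 7, 8, 9, 10, 11}
Full difference set: {0} ∪ (positive diffs) ∪ (negative diffs).
|A - A| = 1 + 2·10 = 21 (matches direct enumeration: 21).

|A - A| = 21


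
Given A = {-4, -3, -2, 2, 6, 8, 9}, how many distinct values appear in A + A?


A + A = {a + a' : a, a' ∈ A}; |A| = 7.
General bounds: 2|A| - 1 ≤ |A + A| ≤ |A|(|A|+1)/2, i.e. 13 ≤ |A + A| ≤ 28.
Lower bound 2|A|-1 is attained iff A is an arithmetic progression.
Enumerate sums a + a' for a ≤ a' (symmetric, so this suffices):
a = -4: -4+-4=-8, -4+-3=-7, -4+-2=-6, -4+2=-2, -4+6=2, -4+8=4, -4+9=5
a = -3: -3+-3=-6, -3+-2=-5, -3+2=-1, -3+6=3, -3+8=5, -3+9=6
a = -2: -2+-2=-4, -2+2=0, -2+6=4, -2+8=6, -2+9=7
a = 2: 2+2=4, 2+6=8, 2+8=10, 2+9=11
a = 6: 6+6=12, 6+8=14, 6+9=15
a = 8: 8+8=16, 8+9=17
a = 9: 9+9=18
Distinct sums: {-8, -7, -6, -5, -4, -2, -1, 0, 2, 3, 4, 5, 6, 7, 8, 10, 11, 12, 14, 15, 16, 17, 18}
|A + A| = 23

|A + A| = 23


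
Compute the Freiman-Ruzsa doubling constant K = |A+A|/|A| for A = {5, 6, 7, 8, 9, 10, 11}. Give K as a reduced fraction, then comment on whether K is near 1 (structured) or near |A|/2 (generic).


|A| = 7.
Compute A + A by enumerating all 49 pairs.
A + A = {10, 11, 12, 13, 14, 15, 16, 17, 18, 19, 20, 21, 22}, so |A + A| = 13.
K = |A + A| / |A| = 13/7 (already in lowest terms) ≈ 1.8571.
Reference: AP of size 7 gives K = 13/7 ≈ 1.8571; a fully generic set of size 7 gives K ≈ 4.0000.

|A| = 7, |A + A| = 13, K = 13/7.


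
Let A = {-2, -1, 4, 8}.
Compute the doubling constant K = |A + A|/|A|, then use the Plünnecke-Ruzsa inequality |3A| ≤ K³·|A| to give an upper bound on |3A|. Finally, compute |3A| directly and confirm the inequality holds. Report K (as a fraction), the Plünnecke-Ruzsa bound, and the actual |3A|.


|A| = 4.
Step 1: Compute A + A by enumerating all 16 pairs.
A + A = {-4, -3, -2, 2, 3, 6, 7, 8, 12, 16}, so |A + A| = 10.
Step 2: Doubling constant K = |A + A|/|A| = 10/4 = 10/4 ≈ 2.5000.
Step 3: Plünnecke-Ruzsa gives |3A| ≤ K³·|A| = (2.5000)³ · 4 ≈ 62.5000.
Step 4: Compute 3A = A + A + A directly by enumerating all triples (a,b,c) ∈ A³; |3A| = 19.
Step 5: Check 19 ≤ 62.5000? Yes ✓.

K = 10/4, Plünnecke-Ruzsa bound K³|A| ≈ 62.5000, |3A| = 19, inequality holds.


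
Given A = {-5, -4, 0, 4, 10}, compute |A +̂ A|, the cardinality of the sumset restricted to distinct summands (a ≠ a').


Restricted sumset: A +̂ A = {a + a' : a ∈ A, a' ∈ A, a ≠ a'}.
Equivalently, take A + A and drop any sum 2a that is achievable ONLY as a + a for a ∈ A (i.e. sums representable only with equal summands).
Enumerate pairs (a, a') with a < a' (symmetric, so each unordered pair gives one sum; this covers all a ≠ a'):
  -5 + -4 = -9
  -5 + 0 = -5
  -5 + 4 = -1
  -5 + 10 = 5
  -4 + 0 = -4
  -4 + 4 = 0
  -4 + 10 = 6
  0 + 4 = 4
  0 + 10 = 10
  4 + 10 = 14
Collected distinct sums: {-9, -5, -4, -1, 0, 4, 5, 6, 10, 14}
|A +̂ A| = 10
(Reference bound: |A +̂ A| ≥ 2|A| - 3 for |A| ≥ 2, with |A| = 5 giving ≥ 7.)

|A +̂ A| = 10


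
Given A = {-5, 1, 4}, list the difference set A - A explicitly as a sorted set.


A - A = {a - a' : a, a' ∈ A}.
Compute a - a' for each ordered pair (a, a'):
a = -5: -5--5=0, -5-1=-6, -5-4=-9
a = 1: 1--5=6, 1-1=0, 1-4=-3
a = 4: 4--5=9, 4-1=3, 4-4=0
Collecting distinct values (and noting 0 appears from a-a):
A - A = {-9, -6, -3, 0, 3, 6, 9}
|A - A| = 7

A - A = {-9, -6, -3, 0, 3, 6, 9}


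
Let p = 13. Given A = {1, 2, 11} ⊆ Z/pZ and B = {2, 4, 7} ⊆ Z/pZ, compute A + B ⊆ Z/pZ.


Work in Z/13Z: reduce every sum a + b modulo 13.
Enumerate all 9 pairs:
a = 1: 1+2=3, 1+4=5, 1+7=8
a = 2: 2+2=4, 2+4=6, 2+7=9
a = 11: 11+2=0, 11+4=2, 11+7=5
Distinct residues collected: {0, 2, 3, 4, 5, 6, 8, 9}
|A + B| = 8 (out of 13 total residues).

A + B = {0, 2, 3, 4, 5, 6, 8, 9}


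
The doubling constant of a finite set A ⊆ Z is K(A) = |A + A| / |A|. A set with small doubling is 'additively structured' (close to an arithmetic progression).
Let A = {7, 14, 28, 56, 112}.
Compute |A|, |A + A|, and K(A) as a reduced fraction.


|A| = 5.
Compute A + A by enumerating all 25 pairs.
A + A = {14, 21, 28, 35, 42, 56, 63, 70, 84, 112, 119, 126, 140, 168, 224}, so |A + A| = 15.
K = |A + A| / |A| = 15/5 = 3/1 ≈ 3.0000.
Reference: AP of size 5 gives K = 9/5 ≈ 1.8000; a fully generic set of size 5 gives K ≈ 3.0000.

|A| = 5, |A + A| = 15, K = 15/5 = 3/1.


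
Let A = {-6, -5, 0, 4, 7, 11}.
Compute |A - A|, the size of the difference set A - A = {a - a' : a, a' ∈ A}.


A - A = {a - a' : a, a' ∈ A}; |A| = 6.
Bounds: 2|A|-1 ≤ |A - A| ≤ |A|² - |A| + 1, i.e. 11 ≤ |A - A| ≤ 31.
Note: 0 ∈ A - A always (from a - a). The set is symmetric: if d ∈ A - A then -d ∈ A - A.
Enumerate nonzero differences d = a - a' with a > a' (then include -d):
Positive differences: {1, 3, 4, 5, 6, 7, 9, 10, 11, 12, 13, 16, 17}
Full difference set: {0} ∪ (positive diffs) ∪ (negative diffs).
|A - A| = 1 + 2·13 = 27 (matches direct enumeration: 27).

|A - A| = 27


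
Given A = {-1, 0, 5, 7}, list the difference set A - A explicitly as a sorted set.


A - A = {a - a' : a, a' ∈ A}.
Compute a - a' for each ordered pair (a, a'):
a = -1: -1--1=0, -1-0=-1, -1-5=-6, -1-7=-8
a = 0: 0--1=1, 0-0=0, 0-5=-5, 0-7=-7
a = 5: 5--1=6, 5-0=5, 5-5=0, 5-7=-2
a = 7: 7--1=8, 7-0=7, 7-5=2, 7-7=0
Collecting distinct values (and noting 0 appears from a-a):
A - A = {-8, -7, -6, -5, -2, -1, 0, 1, 2, 5, 6, 7, 8}
|A - A| = 13

A - A = {-8, -7, -6, -5, -2, -1, 0, 1, 2, 5, 6, 7, 8}


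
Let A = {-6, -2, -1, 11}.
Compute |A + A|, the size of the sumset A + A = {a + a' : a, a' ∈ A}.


A + A = {a + a' : a, a' ∈ A}; |A| = 4.
General bounds: 2|A| - 1 ≤ |A + A| ≤ |A|(|A|+1)/2, i.e. 7 ≤ |A + A| ≤ 10.
Lower bound 2|A|-1 is attained iff A is an arithmetic progression.
Enumerate sums a + a' for a ≤ a' (symmetric, so this suffices):
a = -6: -6+-6=-12, -6+-2=-8, -6+-1=-7, -6+11=5
a = -2: -2+-2=-4, -2+-1=-3, -2+11=9
a = -1: -1+-1=-2, -1+11=10
a = 11: 11+11=22
Distinct sums: {-12, -8, -7, -4, -3, -2, 5, 9, 10, 22}
|A + A| = 10

|A + A| = 10


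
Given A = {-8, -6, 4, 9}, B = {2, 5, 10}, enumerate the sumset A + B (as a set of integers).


A + B = {a + b : a ∈ A, b ∈ B}.
Enumerate all |A|·|B| = 4·3 = 12 pairs (a, b) and collect distinct sums.
a = -8: -8+2=-6, -8+5=-3, -8+10=2
a = -6: -6+2=-4, -6+5=-1, -6+10=4
a = 4: 4+2=6, 4+5=9, 4+10=14
a = 9: 9+2=11, 9+5=14, 9+10=19
Collecting distinct sums: A + B = {-6, -4, -3, -1, 2, 4, 6, 9, 11, 14, 19}
|A + B| = 11

A + B = {-6, -4, -3, -1, 2, 4, 6, 9, 11, 14, 19}


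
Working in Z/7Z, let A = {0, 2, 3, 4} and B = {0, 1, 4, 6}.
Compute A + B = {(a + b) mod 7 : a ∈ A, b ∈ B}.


Work in Z/7Z: reduce every sum a + b modulo 7.
Enumerate all 16 pairs:
a = 0: 0+0=0, 0+1=1, 0+4=4, 0+6=6
a = 2: 2+0=2, 2+1=3, 2+4=6, 2+6=1
a = 3: 3+0=3, 3+1=4, 3+4=0, 3+6=2
a = 4: 4+0=4, 4+1=5, 4+4=1, 4+6=3
Distinct residues collected: {0, 1, 2, 3, 4, 5, 6}
|A + B| = 7 (out of 7 total residues).

A + B = {0, 1, 2, 3, 4, 5, 6}


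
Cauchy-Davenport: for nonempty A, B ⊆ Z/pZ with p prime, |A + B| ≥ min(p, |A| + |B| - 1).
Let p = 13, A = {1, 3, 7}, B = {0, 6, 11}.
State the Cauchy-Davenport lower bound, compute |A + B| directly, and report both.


Cauchy-Davenport: |A + B| ≥ min(p, |A| + |B| - 1) for A, B nonempty in Z/pZ.
|A| = 3, |B| = 3, p = 13.
CD lower bound = min(13, 3 + 3 - 1) = min(13, 5) = 5.
Compute A + B mod 13 directly:
a = 1: 1+0=1, 1+6=7, 1+11=12
a = 3: 3+0=3, 3+6=9, 3+11=1
a = 7: 7+0=7, 7+6=0, 7+11=5
A + B = {0, 1, 3, 5, 7, 9, 12}, so |A + B| = 7.
Verify: 7 ≥ 5? Yes ✓.

CD lower bound = 5, actual |A + B| = 7.


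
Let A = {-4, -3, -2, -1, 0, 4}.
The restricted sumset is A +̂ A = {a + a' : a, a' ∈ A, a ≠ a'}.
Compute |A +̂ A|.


Restricted sumset: A +̂ A = {a + a' : a ∈ A, a' ∈ A, a ≠ a'}.
Equivalently, take A + A and drop any sum 2a that is achievable ONLY as a + a for a ∈ A (i.e. sums representable only with equal summands).
Enumerate pairs (a, a') with a < a' (symmetric, so each unordered pair gives one sum; this covers all a ≠ a'):
  -4 + -3 = -7
  -4 + -2 = -6
  -4 + -1 = -5
  -4 + 0 = -4
  -4 + 4 = 0
  -3 + -2 = -5
  -3 + -1 = -4
  -3 + 0 = -3
  -3 + 4 = 1
  -2 + -1 = -3
  -2 + 0 = -2
  -2 + 4 = 2
  -1 + 0 = -1
  -1 + 4 = 3
  0 + 4 = 4
Collected distinct sums: {-7, -6, -5, -4, -3, -2, -1, 0, 1, 2, 3, 4}
|A +̂ A| = 12
(Reference bound: |A +̂ A| ≥ 2|A| - 3 for |A| ≥ 2, with |A| = 6 giving ≥ 9.)

|A +̂ A| = 12


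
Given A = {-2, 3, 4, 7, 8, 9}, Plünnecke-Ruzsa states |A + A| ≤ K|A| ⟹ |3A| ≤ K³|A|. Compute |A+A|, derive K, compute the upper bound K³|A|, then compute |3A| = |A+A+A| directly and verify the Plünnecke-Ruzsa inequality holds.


|A| = 6.
Step 1: Compute A + A by enumerating all 36 pairs.
A + A = {-4, 1, 2, 5, 6, 7, 8, 10, 11, 12, 13, 14, 15, 16, 17, 18}, so |A + A| = 16.
Step 2: Doubling constant K = |A + A|/|A| = 16/6 = 16/6 ≈ 2.6667.
Step 3: Plünnecke-Ruzsa gives |3A| ≤ K³·|A| = (2.6667)³ · 6 ≈ 113.7778.
Step 4: Compute 3A = A + A + A directly by enumerating all triples (a,b,c) ∈ A³; |3A| = 27.
Step 5: Check 27 ≤ 113.7778? Yes ✓.

K = 16/6, Plünnecke-Ruzsa bound K³|A| ≈ 113.7778, |3A| = 27, inequality holds.


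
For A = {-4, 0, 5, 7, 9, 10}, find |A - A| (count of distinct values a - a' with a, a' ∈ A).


A - A = {a - a' : a, a' ∈ A}; |A| = 6.
Bounds: 2|A|-1 ≤ |A - A| ≤ |A|² - |A| + 1, i.e. 11 ≤ |A - A| ≤ 31.
Note: 0 ∈ A - A always (from a - a). The set is symmetric: if d ∈ A - A then -d ∈ A - A.
Enumerate nonzero differences d = a - a' with a > a' (then include -d):
Positive differences: {1, 2, 3, 4, 5, 7, 9, 10, 11, 13, 14}
Full difference set: {0} ∪ (positive diffs) ∪ (negative diffs).
|A - A| = 1 + 2·11 = 23 (matches direct enumeration: 23).

|A - A| = 23


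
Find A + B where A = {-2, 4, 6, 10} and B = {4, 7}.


A + B = {a + b : a ∈ A, b ∈ B}.
Enumerate all |A|·|B| = 4·2 = 8 pairs (a, b) and collect distinct sums.
a = -2: -2+4=2, -2+7=5
a = 4: 4+4=8, 4+7=11
a = 6: 6+4=10, 6+7=13
a = 10: 10+4=14, 10+7=17
Collecting distinct sums: A + B = {2, 5, 8, 10, 11, 13, 14, 17}
|A + B| = 8

A + B = {2, 5, 8, 10, 11, 13, 14, 17}


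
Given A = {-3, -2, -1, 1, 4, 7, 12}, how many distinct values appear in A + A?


A + A = {a + a' : a, a' ∈ A}; |A| = 7.
General bounds: 2|A| - 1 ≤ |A + A| ≤ |A|(|A|+1)/2, i.e. 13 ≤ |A + A| ≤ 28.
Lower bound 2|A|-1 is attained iff A is an arithmetic progression.
Enumerate sums a + a' for a ≤ a' (symmetric, so this suffices):
a = -3: -3+-3=-6, -3+-2=-5, -3+-1=-4, -3+1=-2, -3+4=1, -3+7=4, -3+12=9
a = -2: -2+-2=-4, -2+-1=-3, -2+1=-1, -2+4=2, -2+7=5, -2+12=10
a = -1: -1+-1=-2, -1+1=0, -1+4=3, -1+7=6, -1+12=11
a = 1: 1+1=2, 1+4=5, 1+7=8, 1+12=13
a = 4: 4+4=8, 4+7=11, 4+12=16
a = 7: 7+7=14, 7+12=19
a = 12: 12+12=24
Distinct sums: {-6, -5, -4, -3, -2, -1, 0, 1, 2, 3, 4, 5, 6, 8, 9, 10, 11, 13, 14, 16, 19, 24}
|A + A| = 22

|A + A| = 22


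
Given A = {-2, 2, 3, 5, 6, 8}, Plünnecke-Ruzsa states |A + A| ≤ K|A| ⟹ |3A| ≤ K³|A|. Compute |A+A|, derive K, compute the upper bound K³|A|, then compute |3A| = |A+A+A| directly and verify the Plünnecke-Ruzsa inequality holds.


|A| = 6.
Step 1: Compute A + A by enumerating all 36 pairs.
A + A = {-4, 0, 1, 3, 4, 5, 6, 7, 8, 9, 10, 11, 12, 13, 14, 16}, so |A + A| = 16.
Step 2: Doubling constant K = |A + A|/|A| = 16/6 = 16/6 ≈ 2.6667.
Step 3: Plünnecke-Ruzsa gives |3A| ≤ K³·|A| = (2.6667)³ · 6 ≈ 113.7778.
Step 4: Compute 3A = A + A + A directly by enumerating all triples (a,b,c) ∈ A³; |3A| = 26.
Step 5: Check 26 ≤ 113.7778? Yes ✓.

K = 16/6, Plünnecke-Ruzsa bound K³|A| ≈ 113.7778, |3A| = 26, inequality holds.


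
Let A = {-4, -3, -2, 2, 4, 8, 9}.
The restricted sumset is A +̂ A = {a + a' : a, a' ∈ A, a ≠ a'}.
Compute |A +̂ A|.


Restricted sumset: A +̂ A = {a + a' : a ∈ A, a' ∈ A, a ≠ a'}.
Equivalently, take A + A and drop any sum 2a that is achievable ONLY as a + a for a ∈ A (i.e. sums representable only with equal summands).
Enumerate pairs (a, a') with a < a' (symmetric, so each unordered pair gives one sum; this covers all a ≠ a'):
  -4 + -3 = -7
  -4 + -2 = -6
  -4 + 2 = -2
  -4 + 4 = 0
  -4 + 8 = 4
  -4 + 9 = 5
  -3 + -2 = -5
  -3 + 2 = -1
  -3 + 4 = 1
  -3 + 8 = 5
  -3 + 9 = 6
  -2 + 2 = 0
  -2 + 4 = 2
  -2 + 8 = 6
  -2 + 9 = 7
  2 + 4 = 6
  2 + 8 = 10
  2 + 9 = 11
  4 + 8 = 12
  4 + 9 = 13
  8 + 9 = 17
Collected distinct sums: {-7, -6, -5, -2, -1, 0, 1, 2, 4, 5, 6, 7, 10, 11, 12, 13, 17}
|A +̂ A| = 17
(Reference bound: |A +̂ A| ≥ 2|A| - 3 for |A| ≥ 2, with |A| = 7 giving ≥ 11.)

|A +̂ A| = 17


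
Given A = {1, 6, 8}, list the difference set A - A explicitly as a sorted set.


A - A = {a - a' : a, a' ∈ A}.
Compute a - a' for each ordered pair (a, a'):
a = 1: 1-1=0, 1-6=-5, 1-8=-7
a = 6: 6-1=5, 6-6=0, 6-8=-2
a = 8: 8-1=7, 8-6=2, 8-8=0
Collecting distinct values (and noting 0 appears from a-a):
A - A = {-7, -5, -2, 0, 2, 5, 7}
|A - A| = 7

A - A = {-7, -5, -2, 0, 2, 5, 7}


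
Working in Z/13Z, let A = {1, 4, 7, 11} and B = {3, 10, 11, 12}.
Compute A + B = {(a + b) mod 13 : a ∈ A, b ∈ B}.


Work in Z/13Z: reduce every sum a + b modulo 13.
Enumerate all 16 pairs:
a = 1: 1+3=4, 1+10=11, 1+11=12, 1+12=0
a = 4: 4+3=7, 4+10=1, 4+11=2, 4+12=3
a = 7: 7+3=10, 7+10=4, 7+11=5, 7+12=6
a = 11: 11+3=1, 11+10=8, 11+11=9, 11+12=10
Distinct residues collected: {0, 1, 2, 3, 4, 5, 6, 7, 8, 9, 10, 11, 12}
|A + B| = 13 (out of 13 total residues).

A + B = {0, 1, 2, 3, 4, 5, 6, 7, 8, 9, 10, 11, 12}


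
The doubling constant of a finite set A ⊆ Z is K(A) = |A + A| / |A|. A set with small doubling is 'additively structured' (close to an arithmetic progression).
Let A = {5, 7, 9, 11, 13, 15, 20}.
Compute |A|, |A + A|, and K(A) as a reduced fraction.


|A| = 7.
Compute A + A by enumerating all 49 pairs.
A + A = {10, 12, 14, 16, 18, 20, 22, 24, 25, 26, 27, 28, 29, 30, 31, 33, 35, 40}, so |A + A| = 18.
K = |A + A| / |A| = 18/7 (already in lowest terms) ≈ 2.5714.
Reference: AP of size 7 gives K = 13/7 ≈ 1.8571; a fully generic set of size 7 gives K ≈ 4.0000.

|A| = 7, |A + A| = 18, K = 18/7.


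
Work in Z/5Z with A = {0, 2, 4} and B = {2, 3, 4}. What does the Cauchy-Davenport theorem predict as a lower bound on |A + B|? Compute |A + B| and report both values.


Cauchy-Davenport: |A + B| ≥ min(p, |A| + |B| - 1) for A, B nonempty in Z/pZ.
|A| = 3, |B| = 3, p = 5.
CD lower bound = min(5, 3 + 3 - 1) = min(5, 5) = 5.
Compute A + B mod 5 directly:
a = 0: 0+2=2, 0+3=3, 0+4=4
a = 2: 2+2=4, 2+3=0, 2+4=1
a = 4: 4+2=1, 4+3=2, 4+4=3
A + B = {0, 1, 2, 3, 4}, so |A + B| = 5.
Verify: 5 ≥ 5? Yes ✓.

CD lower bound = 5, actual |A + B| = 5.


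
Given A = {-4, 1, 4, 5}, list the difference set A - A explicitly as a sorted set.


A - A = {a - a' : a, a' ∈ A}.
Compute a - a' for each ordered pair (a, a'):
a = -4: -4--4=0, -4-1=-5, -4-4=-8, -4-5=-9
a = 1: 1--4=5, 1-1=0, 1-4=-3, 1-5=-4
a = 4: 4--4=8, 4-1=3, 4-4=0, 4-5=-1
a = 5: 5--4=9, 5-1=4, 5-4=1, 5-5=0
Collecting distinct values (and noting 0 appears from a-a):
A - A = {-9, -8, -5, -4, -3, -1, 0, 1, 3, 4, 5, 8, 9}
|A - A| = 13

A - A = {-9, -8, -5, -4, -3, -1, 0, 1, 3, 4, 5, 8, 9}
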